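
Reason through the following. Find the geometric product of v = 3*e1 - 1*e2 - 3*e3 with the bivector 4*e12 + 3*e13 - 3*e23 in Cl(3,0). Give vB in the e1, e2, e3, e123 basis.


vB has grade-1 (vector) and grade-3 (trivector) parts: vB = (v _| B) + (v ^ B).
Vector part <vB>_1:
  e1: -v2*b12 - v3*b13 = -(-1)*(4) - (-3)*(3) = 13
  e2: v1*b12 - v3*b23 = (3)*(4) - (-3)*(-3) = 3
  e3: v1*b13 + v2*b23 = (3)*(3) + (-1)*(-3) = 12
Trivector part <vB>_3:
  e123: v1*b23 - v2*b13 + v3*b12 = (3)*(-3) - (-1)*(3) + (-3)*(4) = -18
vB = 13*e1 + 3*e2 + 12*e3 - 18*e123


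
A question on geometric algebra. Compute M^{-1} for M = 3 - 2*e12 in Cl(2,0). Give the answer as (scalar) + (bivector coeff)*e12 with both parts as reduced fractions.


M = 3 - 2*e12, where e12^2 = -1.
Since M commutes with its reverse ~M = a - b*e12, M * ~M = a^2 - b^2*e12^2 = a^2 + b^2.
So M^{-1} = ~M / (a^2 + b^2) = (a - b*e12)/(a^2 + b^2).
a^2 + b^2 = 9 + 4 = 13
Scalar part = 3/13 = 3/13
Bivector coeff = 2/13 = 2/13
M^{-1} = 3/13 + 2/13*e12


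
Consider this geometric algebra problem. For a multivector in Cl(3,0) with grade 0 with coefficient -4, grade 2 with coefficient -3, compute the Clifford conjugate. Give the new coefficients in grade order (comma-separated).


Clifford conjugate sign for grade k: (-1)^(k(k+1)/2)
Grade 0: (-1)^(0*1/2) = (-1)^0 = 1, coeff -4 -> -4
Grade 2: (-1)^(2*3/2) = (-1)^3 = -1, coeff -3 -> 3
Conjugated coefficients: -4, 3


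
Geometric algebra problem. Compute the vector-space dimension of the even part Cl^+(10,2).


Even subalgebra dimension = 2^(n-1)
n = 10 + 2 = 12
2^(12 - 1) = 2^11 = 2048
Verification: sum of C(12,k) for even k = 1 + 66 + 495 + 924 + 495 + 66 + 1 = 2048
Result = 2048


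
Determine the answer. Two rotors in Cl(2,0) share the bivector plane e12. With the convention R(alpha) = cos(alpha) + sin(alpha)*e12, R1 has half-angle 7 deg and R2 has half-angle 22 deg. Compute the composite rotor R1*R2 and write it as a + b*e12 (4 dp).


Same-plane rotors commute and their half-angles add:
R1*R2 = cos(a1 + a2) + sin(a1 + a2)*e12.
a1 + a2 = 7 + 22 = 29 deg
cos(29 deg) = 0.8746
sin(29 deg) = 0.4848
R1*R2 = 0.8746 + 0.4848*e12


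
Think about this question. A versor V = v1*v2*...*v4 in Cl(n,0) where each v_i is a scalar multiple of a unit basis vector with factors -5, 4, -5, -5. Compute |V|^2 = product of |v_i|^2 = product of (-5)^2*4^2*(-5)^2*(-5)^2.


Each vector v_i has |v_i|^2 = s_i^2
Squared scales: (-5)^2 = 25, 4^2 = 16, (-5)^2 = 25, (-5)^2 = 25
|V|^2 = 25 * 16 * 25 * 25
= 250000


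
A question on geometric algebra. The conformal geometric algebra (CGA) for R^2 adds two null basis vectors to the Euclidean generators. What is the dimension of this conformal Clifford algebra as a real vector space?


The conformal model of R^2 uses Cl(3,1): the 2 Euclidean generators plus two extra orthogonal generators e+ (e+^2 = +1) and e- (e-^2 = -1), from which the null vectors e0, einf are built.
Number of generators m = 2 + 2 = 4.
dim Cl(p,q) = 2^m = 2^4 = 16


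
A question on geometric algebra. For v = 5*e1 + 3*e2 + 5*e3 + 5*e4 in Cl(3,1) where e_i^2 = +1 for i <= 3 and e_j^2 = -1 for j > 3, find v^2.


v^2 = sum of c_i^2 * e_i^2
Positive signature terms (e_i^2 = +1): 5^2 + 3^2 + 5^2 = 59
Negative signature terms (e_j^2 = -1): 5^2 = 25
v^2 = 59 - 25 = 34


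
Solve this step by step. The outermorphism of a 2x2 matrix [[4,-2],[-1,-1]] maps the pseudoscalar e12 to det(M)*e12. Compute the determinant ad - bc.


The outermorphism of a linear map f sends e1^e2 to f(e1)^f(e2).
f(e1) = 4*e1 - 1*e2
f(e2) = -2*e1 - 1*e2
f(e1) ^ f(e2) = (4*e1 - 1*e2) ^ (-2*e1 - 1*e2)
= 4*(-1)*e12 + (-1)*(-2)*e21
= (-4 - 2)*e12
= -6*e12
Coefficient = -6


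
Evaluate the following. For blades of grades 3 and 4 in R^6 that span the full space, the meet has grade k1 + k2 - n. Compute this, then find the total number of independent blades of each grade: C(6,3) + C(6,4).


Meet grade = grade(A) + grade(B) - n
= 3 + 4 - 6 = 1
C(6,3) = 20
C(6,4) = 15
dim_A + dim_B = 20 + 15 = 35


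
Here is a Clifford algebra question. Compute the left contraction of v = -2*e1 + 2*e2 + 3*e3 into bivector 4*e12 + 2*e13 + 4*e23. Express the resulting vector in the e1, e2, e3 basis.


Left contraction v _| B = <vB>_1 (grade-1 part of the geometric product vB).
Using e1_|e12 = e2, e2_|e12 = -e1, e1_|e13 = e3, e3_|e13 = -e1, e2_|e23 = e3, e3_|e23 = -e2:
e1 coeff: -v2*b12 - v3*b13 = -(2)*(4) - (3)*(2) = -14
e2 coeff: v1*b12 - v3*b23 = (-2)*(4) - (3)*(4) = -20
e3 coeff: v1*b13 + v2*b23 = (-2)*(2) + (2)*(4) = 4
v _| B = -14*e1 - 20*e2 + 4*e3


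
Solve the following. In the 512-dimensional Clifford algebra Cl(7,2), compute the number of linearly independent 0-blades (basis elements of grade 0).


Number of grade-k basis blades in Cl(p,q) with n = p + q is C(n, k).
n = 7 + 2 = 9
C(9, 0) = 9! / (0! * 9!)
= 362880 / (1 * 362880)
= 1


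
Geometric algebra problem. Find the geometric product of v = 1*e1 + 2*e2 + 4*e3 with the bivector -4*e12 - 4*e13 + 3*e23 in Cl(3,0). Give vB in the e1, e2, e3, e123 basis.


vB has grade-1 (vector) and grade-3 (trivector) parts: vB = (v _| B) + (v ^ B).
Vector part <vB>_1:
  e1: -v2*b12 - v3*b13 = -(2)*(-4) - (4)*(-4) = 24
  e2: v1*b12 - v3*b23 = (1)*(-4) - (4)*(3) = -16
  e3: v1*b13 + v2*b23 = (1)*(-4) + (2)*(3) = 2
Trivector part <vB>_3:
  e123: v1*b23 - v2*b13 + v3*b12 = (1)*(3) - (2)*(-4) + (4)*(-4) = -5
vB = 24*e1 - 16*e2 + 2*e3 - 5*e123


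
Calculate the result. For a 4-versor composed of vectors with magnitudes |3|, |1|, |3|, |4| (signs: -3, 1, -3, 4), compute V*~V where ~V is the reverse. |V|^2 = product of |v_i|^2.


Each vector v_i has |v_i|^2 = s_i^2
Squared scales: (-3)^2 = 9, 1^2 = 1, (-3)^2 = 9, 4^2 = 16
|V|^2 = 9 * 1 * 9 * 16
= 1296


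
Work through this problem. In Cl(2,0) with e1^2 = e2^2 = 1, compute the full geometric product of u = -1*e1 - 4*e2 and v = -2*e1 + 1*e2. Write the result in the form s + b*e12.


Expand: (-1*e1 - 4*e2)(-2*e1 + 1*e2)
= (-1)*(-2)*e1e1 + (-1)*1*e1e2 + (-4)*(-2)*e2e1 + (-4)*1*e2e2
Using e1^2 = e2^2 = 1, e2e1 = -e1e2:
Scalar part s = (-1)*(-2) + (-4)*1 = 2 + (-4) = -2
Bivector part b = (-1)*1 - (-4)*(-2) = -1 - 8 = -9
uv = -2 - 9*e12


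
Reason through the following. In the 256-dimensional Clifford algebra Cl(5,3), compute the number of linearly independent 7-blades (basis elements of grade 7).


Number of grade-k basis blades in Cl(p,q) with n = p + q is C(n, k).
n = 5 + 3 = 8
C(8, 7) = 8! / (7! * 1!)
= 40320 / (5040 * 1)
= 8


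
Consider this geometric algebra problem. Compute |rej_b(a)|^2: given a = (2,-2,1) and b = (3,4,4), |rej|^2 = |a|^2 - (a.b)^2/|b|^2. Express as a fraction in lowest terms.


|a|^2 = 2^2 + (-2)^2 + 1^2 = 9
|b|^2 = 3^2 + 4^2 + 4^2 = 41
a . b = 2*3 + (-2)*4 + 1*4 = 2
(a.b)^2 = 2^2 = 4
|rej|^2 = 9 - 4/41
= (369 - 4)/41
= 365/41
In lowest terms: 365/41


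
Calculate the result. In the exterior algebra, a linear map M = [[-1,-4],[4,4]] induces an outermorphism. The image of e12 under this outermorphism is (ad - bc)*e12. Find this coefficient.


The outermorphism of a linear map f sends e1^e2 to f(e1)^f(e2).
f(e1) = -1*e1 + 4*e2
f(e2) = -4*e1 + 4*e2
f(e1) ^ f(e2) = (-1*e1 + 4*e2) ^ (-4*e1 + 4*e2)
= (-1)*4*e12 + 4*(-4)*e21
= (-4 - (-16))*e12
= 12*e12
Coefficient = 12


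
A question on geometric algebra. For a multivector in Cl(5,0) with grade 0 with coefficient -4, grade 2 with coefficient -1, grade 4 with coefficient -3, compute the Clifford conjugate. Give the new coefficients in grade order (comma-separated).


Clifford conjugate sign for grade k: (-1)^(k(k+1)/2)
Grade 0: (-1)^(0*1/2) = (-1)^0 = 1, coeff -4 -> -4
Grade 2: (-1)^(2*3/2) = (-1)^3 = -1, coeff -1 -> 1
Grade 4: (-1)^(4*5/2) = (-1)^10 = 1, coeff -3 -> -3
Conjugated coefficients: -4, 1, -3


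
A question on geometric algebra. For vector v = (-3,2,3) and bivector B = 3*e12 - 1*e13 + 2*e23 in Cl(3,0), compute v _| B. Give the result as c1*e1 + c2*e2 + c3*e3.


Left contraction v _| B = <vB>_1 (grade-1 part of the geometric product vB).
Using e1_|e12 = e2, e2_|e12 = -e1, e1_|e13 = e3, e3_|e13 = -e1, e2_|e23 = e3, e3_|e23 = -e2:
e1 coeff: -v2*b12 - v3*b13 = -(2)*(3) - (3)*(-1) = -3
e2 coeff: v1*b12 - v3*b23 = (-3)*(3) - (3)*(2) = -15
e3 coeff: v1*b13 + v2*b23 = (-3)*(-1) + (2)*(2) = 7
v _| B = -3*e1 - 15*e2 + 7*e3


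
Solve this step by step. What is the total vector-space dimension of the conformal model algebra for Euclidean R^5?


The conformal model of R^5 uses Cl(6,1): the 5 Euclidean generators plus two extra orthogonal generators e+ (e+^2 = +1) and e- (e-^2 = -1), from which the null vectors e0, einf are built.
Number of generators m = 5 + 2 = 7.
dim Cl(p,q) = 2^m = 2^7 = 128


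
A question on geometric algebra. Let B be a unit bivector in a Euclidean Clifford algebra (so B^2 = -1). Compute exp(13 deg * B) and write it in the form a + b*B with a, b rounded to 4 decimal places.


For a unit bivector B with B^2 = -1, the exponential series gives
e^(theta*B) = cos(theta) + sin(theta)*B (the GA analogue of Euler's formula).
theta = 13 degrees = 0.226893 rad
cos(13 deg) = 0.9744
sin(13 deg) = 0.2250
exp(theta*B) = 0.9744 + 0.2250*B


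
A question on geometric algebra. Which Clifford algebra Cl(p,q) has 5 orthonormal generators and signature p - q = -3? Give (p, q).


We need p + q = 5 and p - q = -3.
Adding: 2p = 5 + (-3) = 2, so p = 1.
Then q = 5 - 1 = 4.
(p, q) = (1, 4)


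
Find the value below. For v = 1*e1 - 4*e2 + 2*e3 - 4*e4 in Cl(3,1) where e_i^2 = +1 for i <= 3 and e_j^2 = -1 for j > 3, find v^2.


v^2 = sum of c_i^2 * e_i^2
Positive signature terms (e_i^2 = +1): 1^2 + (-4)^2 + 2^2 = 21
Negative signature terms (e_j^2 = -1): (-4)^2 = 16
v^2 = 21 - 16 = 5


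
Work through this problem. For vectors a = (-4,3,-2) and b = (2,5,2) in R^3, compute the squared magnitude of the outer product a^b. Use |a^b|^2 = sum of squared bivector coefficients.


a wedge b = (a1*b2 - a2*b1)*e12 + (a1*b3 - a3*b1)*e13 + (a2*b3 - a3*b2)*e23
e12 coeff: (-4)*5 - 3*2 = -20 - 6 = -26
e13 coeff: (-4)*2 - (-2)*2 = -8 - (-4) = -4
e23 coeff: 3*2 - (-2)*5 = 6 - (-10) = 16
|a wedge b|^2 = (-26)^2 + (-4)^2 + 16^2
= 676 + 16 + 256
= 948


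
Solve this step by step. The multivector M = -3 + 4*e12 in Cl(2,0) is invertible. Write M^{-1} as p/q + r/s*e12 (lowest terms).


M = -3 + 4*e12, where e12^2 = -1.
Since M commutes with its reverse ~M = a - b*e12, M * ~M = a^2 - b^2*e12^2 = a^2 + b^2.
So M^{-1} = ~M / (a^2 + b^2) = (a - b*e12)/(a^2 + b^2).
a^2 + b^2 = 9 + 16 = 25
Scalar part = -3/25 = -3/25
Bivector coeff = -4/25 = -4/25
M^{-1} = -3/25 - 4/25*e12


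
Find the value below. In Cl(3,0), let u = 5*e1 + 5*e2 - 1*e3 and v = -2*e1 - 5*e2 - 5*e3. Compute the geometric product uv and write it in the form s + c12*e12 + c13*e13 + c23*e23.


In Cl(3,0): e_i^2 = 1, e_ie_j = -e_je_i for i != j.
Scalar part = u . v = 5*(-2) + 5*(-5) + (-1)*(-5)
= -10 + (-25) + 5 = -30
e12 coeff = 5*(-5) - 5*(-2) = -25 - (-10) = -15
e13 coeff = 5*(-5) - (-1)*(-2) = -25 - 2 = -27
e23 coeff = 5*(-5) - (-1)*(-5) = -25 - 5 = -30
uv = -30 - 15*e12 - 27*e13 - 30*e23


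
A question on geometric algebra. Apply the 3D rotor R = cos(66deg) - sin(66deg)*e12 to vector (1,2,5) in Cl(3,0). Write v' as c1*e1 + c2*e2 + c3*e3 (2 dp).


Rotor R = cos(66deg) - sin(66deg)*e12
Rotation angle theta = 2 * 66 = 132 degrees in the e12 plane (e1 -> e2).
The component perpendicular to the plane (e3) is invariant: v'_3 = v3 = 5.00
cos(132deg) = -0.6691, sin(132deg) = 0.7431
v'_1 = v1*cos(theta) - v2*sin(theta) = 1*(-0.6691) - 2*0.7431 = -2.16
v'_2 = v1*sin(theta) + v2*cos(theta) = 1*0.7431 + 2*(-0.6691) = -0.60
v' = -2.16*e1 - 0.60*e2 + 5.00*e3


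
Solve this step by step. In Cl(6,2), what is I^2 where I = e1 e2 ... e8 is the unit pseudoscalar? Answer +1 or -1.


The pseudoscalar I = e1...e_n (product of all n generators) of Cl(p,q) satisfies I^2 = (-1)^(q + n(n-1)/2).
p = 6, q = 2, n = p + q = 8
n(n-1)/2 = 8 * 7 / 2 = 28
Exponent = q + n(n-1)/2 = 2 + 28 = 30
I^2 = (-1)^30 = +1


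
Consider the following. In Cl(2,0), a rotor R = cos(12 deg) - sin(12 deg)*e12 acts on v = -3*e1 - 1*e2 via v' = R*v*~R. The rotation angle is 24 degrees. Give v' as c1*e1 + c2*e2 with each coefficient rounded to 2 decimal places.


Rotor R = cos(12deg) - sin(12deg)*e12
Rotation angle theta = 2 * 12 = 24 degrees
v' = R*v*~R rotates v by theta.
cos(24deg) = 0.9135, sin(24deg) = 0.4067
v'_1 = -3*cos(24deg) - (-1)*sin(24deg)
= -3*0.9135 - (-1)*0.4067
= -2.33
v'_2 = -3*sin(24deg) + (-1)*cos(24deg)
= -3*0.4067 + (-1)*0.9135
= -2.13
v' = -2.33*e1 - 2.13*e2


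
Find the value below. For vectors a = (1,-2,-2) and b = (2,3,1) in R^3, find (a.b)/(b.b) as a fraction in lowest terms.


Projection coefficient = (a . b) / (b . b)
a . b = 1*2 + (-2)*3 + (-2)*1
= 2 + (-6) + (-2) = -6
b . b = 2^2 + 3^2 + 1^2
= 4 + 9 + 1 = 14
Coefficient = -6/14
In lowest terms: -3/7


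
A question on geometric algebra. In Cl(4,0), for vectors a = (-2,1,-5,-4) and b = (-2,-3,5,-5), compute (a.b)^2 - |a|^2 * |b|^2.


a . b = (-2)*(-2) + 1*(-3) + (-5)*5 + (-4)*(-5)
= 4 + (-3) + (-25) + 20 = -4
|a|^2 = (-2)^2 + 1^2 + (-5)^2 + (-4)^2 = 46
|b|^2 = (-2)^2 + (-3)^2 + 5^2 + (-5)^2 = 63
(a.b)^2 = (-4)^2 = 16
|a|^2 * |b|^2 = 46 * 63 = 2898
Result = 16 - 2898 = -2882


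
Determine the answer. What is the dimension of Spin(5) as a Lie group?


Spin(n) double-covers SO(n); both have Lie algebra so(n) of dimension n(n-1)/2.
n = 5
n(n-1) = 5 * 4 = 20
dim Spin(5) = 20/2 = 10


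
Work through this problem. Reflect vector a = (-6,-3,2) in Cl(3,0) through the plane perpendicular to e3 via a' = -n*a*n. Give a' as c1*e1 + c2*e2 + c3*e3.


Reflection formula: a' = -n*a*n, with n = e3 (unit vector, n^2 = 1).
For reflection through hyperplane perp to e3:
The component along e3 flips sign, others stay.
a = (-6, -3, 2)
a' = (-6, -3, -2)
a' = -6*e1 - 3*e2 - 2*e3


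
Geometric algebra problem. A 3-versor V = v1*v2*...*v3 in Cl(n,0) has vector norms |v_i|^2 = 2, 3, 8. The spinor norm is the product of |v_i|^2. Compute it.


Spinor norm N(V) = |v1|^2 * |v2|^2 * ... * |v3|^2
= 2 * 3 * 8
Running product: 2, 6, 48
N(V) = 48


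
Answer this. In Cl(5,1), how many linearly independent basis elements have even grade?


Even subalgebra dimension = 2^(n-1)
n = 5 + 1 = 6
2^(6 - 1) = 2^5 = 32
Verification: sum of C(6,k) for even k = 1 + 15 + 15 + 1 = 32
Result = 32


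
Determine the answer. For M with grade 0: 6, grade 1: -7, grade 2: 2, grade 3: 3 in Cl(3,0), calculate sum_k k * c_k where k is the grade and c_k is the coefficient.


Grade-weighted sum = sum of grade_k * coefficient_k
0*6 = 0
1*(-7) = -7
2*2 = 4
3*3 = 9
Total = 0 + (-7) + 4 + 9 = 6


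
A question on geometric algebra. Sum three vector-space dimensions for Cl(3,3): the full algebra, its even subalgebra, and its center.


n = 3 + 3 = 6
Total dim = 2^6 = 64
Even subalgebra dim = 2^5 = 32
n is even, so center dim = 1
Sum = 64 + 32 + 1 = 97


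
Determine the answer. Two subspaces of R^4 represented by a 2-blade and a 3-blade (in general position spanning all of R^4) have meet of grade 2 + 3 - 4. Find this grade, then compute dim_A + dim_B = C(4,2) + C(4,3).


Meet grade = grade(A) + grade(B) - n
= 2 + 3 - 4 = 1
C(4,2) = 6
C(4,3) = 4
dim_A + dim_B = 6 + 4 = 10


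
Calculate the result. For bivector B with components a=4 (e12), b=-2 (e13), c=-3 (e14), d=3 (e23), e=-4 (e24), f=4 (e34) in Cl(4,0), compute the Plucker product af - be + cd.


Plucker relation: af - be + cd
a*f = 4*4 = 16
b*e = (-2)*(-4) = 8
c*d = (-3)*3 = -9
af - be + cd = 16 - 8 + (-9)
= -1


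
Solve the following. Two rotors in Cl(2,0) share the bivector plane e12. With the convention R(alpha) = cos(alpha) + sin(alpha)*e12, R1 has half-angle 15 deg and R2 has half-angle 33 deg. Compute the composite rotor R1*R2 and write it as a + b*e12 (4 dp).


Same-plane rotors commute and their half-angles add:
R1*R2 = cos(a1 + a2) + sin(a1 + a2)*e12.
a1 + a2 = 15 + 33 = 48 deg
cos(48 deg) = 0.6691
sin(48 deg) = 0.7431
R1*R2 = 0.6691 + 0.7431*e12


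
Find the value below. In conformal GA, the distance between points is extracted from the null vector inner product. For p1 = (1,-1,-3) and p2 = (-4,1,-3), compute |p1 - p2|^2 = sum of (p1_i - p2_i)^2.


p1 - p2 = (5, -2, 0)
|p1 - p2|^2 = 5^2 + (-2)^2 + 0^2
= 25 + 4 + 0
= 29


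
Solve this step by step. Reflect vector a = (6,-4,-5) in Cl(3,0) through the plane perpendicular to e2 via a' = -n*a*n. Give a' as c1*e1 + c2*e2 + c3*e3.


Reflection formula: a' = -n*a*n, with n = e2 (unit vector, n^2 = 1).
For reflection through hyperplane perp to e2:
The component along e2 flips sign, others stay.
a = (6, -4, -5)
a' = (6, 4, -5)
a' = 6*e1 + 4*e2 - 5*e3


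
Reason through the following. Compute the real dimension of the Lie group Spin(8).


Spin(n) double-covers SO(n); both have Lie algebra so(n) of dimension n(n-1)/2.
n = 8
n(n-1) = 8 * 7 = 56
dim Spin(8) = 56/2 = 28


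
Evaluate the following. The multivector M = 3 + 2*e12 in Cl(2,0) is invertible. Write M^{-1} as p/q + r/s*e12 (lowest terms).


M = 3 + 2*e12, where e12^2 = -1.
Since M commutes with its reverse ~M = a - b*e12, M * ~M = a^2 - b^2*e12^2 = a^2 + b^2.
So M^{-1} = ~M / (a^2 + b^2) = (a - b*e12)/(a^2 + b^2).
a^2 + b^2 = 9 + 4 = 13
Scalar part = 3/13 = 3/13
Bivector coeff = -2/13 = -2/13
M^{-1} = 3/13 - 2/13*e12


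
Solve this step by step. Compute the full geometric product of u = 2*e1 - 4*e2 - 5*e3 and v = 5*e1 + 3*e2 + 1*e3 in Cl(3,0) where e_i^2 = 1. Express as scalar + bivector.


In Cl(3,0): e_i^2 = 1, e_ie_j = -e_je_i for i != j.
Scalar part = u . v = 2*5 + (-4)*3 + (-5)*1
= 10 + (-12) + (-5) = -7
e12 coeff = 2*3 - (-4)*5 = 6 - (-20) = 26
e13 coeff = 2*1 - (-5)*5 = 2 - (-25) = 27
e23 coeff = (-4)*1 - (-5)*3 = -4 - (-15) = 11
uv = -7 + 26*e12 + 27*e13 + 11*e23


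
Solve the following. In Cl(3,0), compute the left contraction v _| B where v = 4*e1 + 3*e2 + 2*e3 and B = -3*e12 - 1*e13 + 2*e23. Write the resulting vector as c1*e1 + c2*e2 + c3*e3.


Left contraction v _| B = <vB>_1 (grade-1 part of the geometric product vB).
Using e1_|e12 = e2, e2_|e12 = -e1, e1_|e13 = e3, e3_|e13 = -e1, e2_|e23 = e3, e3_|e23 = -e2:
e1 coeff: -v2*b12 - v3*b13 = -(3)*(-3) - (2)*(-1) = 11
e2 coeff: v1*b12 - v3*b23 = (4)*(-3) - (2)*(2) = -16
e3 coeff: v1*b13 + v2*b23 = (4)*(-1) + (3)*(2) = 2
v _| B = 11*e1 - 16*e2 + 2*e3


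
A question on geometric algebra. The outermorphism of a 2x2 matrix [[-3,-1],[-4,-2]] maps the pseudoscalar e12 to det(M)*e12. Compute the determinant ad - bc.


The outermorphism of a linear map f sends e1^e2 to f(e1)^f(e2).
f(e1) = -3*e1 - 4*e2
f(e2) = -1*e1 - 2*e2
f(e1) ^ f(e2) = (-3*e1 - 4*e2) ^ (-1*e1 - 2*e2)
= (-3)*(-2)*e12 + (-4)*(-1)*e21
= (6 - 4)*e12
= 2*e12
Coefficient = 2


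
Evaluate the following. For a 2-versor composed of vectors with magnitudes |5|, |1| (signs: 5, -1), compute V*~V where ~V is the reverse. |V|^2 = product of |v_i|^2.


Each vector v_i has |v_i|^2 = s_i^2
Squared scales: 5^2 = 25, (-1)^2 = 1
|V|^2 = 25 * 1
= 25


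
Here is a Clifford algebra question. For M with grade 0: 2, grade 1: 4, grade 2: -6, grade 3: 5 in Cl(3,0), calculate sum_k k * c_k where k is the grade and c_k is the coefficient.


Grade-weighted sum = sum of grade_k * coefficient_k
0*2 = 0
1*4 = 4
2*(-6) = -12
3*5 = 15
Total = 0 + 4 + (-12) + 15 = 7


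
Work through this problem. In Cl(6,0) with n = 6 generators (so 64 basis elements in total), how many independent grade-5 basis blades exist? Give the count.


Number of grade-k basis blades in Cl(p,q) with n = p + q is C(n, k).
n = 6 + 0 = 6
C(6, 5) = 6! / (5! * 1!)
= 720 / (120 * 1)
= 6


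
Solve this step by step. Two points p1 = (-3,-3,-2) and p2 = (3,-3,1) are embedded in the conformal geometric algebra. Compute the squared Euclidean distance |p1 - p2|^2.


p1 - p2 = (-6, 0, -3)
|p1 - p2|^2 = (-6)^2 + 0^2 + (-3)^2
= 36 + 0 + 9
= 45


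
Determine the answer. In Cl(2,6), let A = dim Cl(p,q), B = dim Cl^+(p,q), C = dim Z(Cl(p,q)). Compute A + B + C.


n = 2 + 6 = 8
Total dim = 2^8 = 256
Even subalgebra dim = 2^7 = 128
n is even, so center dim = 1
Sum = 256 + 128 + 1 = 385


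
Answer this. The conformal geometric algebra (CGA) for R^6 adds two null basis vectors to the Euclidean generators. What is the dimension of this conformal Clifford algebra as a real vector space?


The conformal model of R^6 uses Cl(7,1): the 6 Euclidean generators plus two extra orthogonal generators e+ (e+^2 = +1) and e- (e-^2 = -1), from which the null vectors e0, einf are built.
Number of generators m = 6 + 2 = 8.
dim Cl(p,q) = 2^m = 2^8 = 256


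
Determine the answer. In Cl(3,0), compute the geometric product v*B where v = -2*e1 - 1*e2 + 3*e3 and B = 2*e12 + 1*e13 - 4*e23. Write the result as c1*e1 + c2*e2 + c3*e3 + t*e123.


vB has grade-1 (vector) and grade-3 (trivector) parts: vB = (v _| B) + (v ^ B).
Vector part <vB>_1:
  e1: -v2*b12 - v3*b13 = -(-1)*(2) - (3)*(1) = -1
  e2: v1*b12 - v3*b23 = (-2)*(2) - (3)*(-4) = 8
  e3: v1*b13 + v2*b23 = (-2)*(1) + (-1)*(-4) = 2
Trivector part <vB>_3:
  e123: v1*b23 - v2*b13 + v3*b12 = (-2)*(-4) - (-1)*(1) + (3)*(2) = 15
vB = -1*e1 + 8*e2 + 2*e3 + 15*e123


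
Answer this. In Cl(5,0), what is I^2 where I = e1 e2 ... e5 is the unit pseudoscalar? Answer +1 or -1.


The pseudoscalar I = e1...e_n (product of all n generators) of Cl(p,q) satisfies I^2 = (-1)^(q + n(n-1)/2).
p = 5, q = 0, n = p + q = 5
n(n-1)/2 = 5 * 4 / 2 = 10
Exponent = q + n(n-1)/2 = 0 + 10 = 10
I^2 = (-1)^10 = +1


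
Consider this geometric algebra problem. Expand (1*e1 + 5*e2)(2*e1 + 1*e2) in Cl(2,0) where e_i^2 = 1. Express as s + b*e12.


Expand: (1*e1 + 5*e2)(2*e1 + 1*e2)
= 1*2*e1e1 + 1*1*e1e2 + 5*2*e2e1 + 5*1*e2e2
Using e1^2 = e2^2 = 1, e2e1 = -e1e2:
Scalar part s = 1*2 + 5*1 = 2 + 5 = 7
Bivector part b = 1*1 - 5*2 = 1 - 10 = -9
uv = 7 - 9*e12


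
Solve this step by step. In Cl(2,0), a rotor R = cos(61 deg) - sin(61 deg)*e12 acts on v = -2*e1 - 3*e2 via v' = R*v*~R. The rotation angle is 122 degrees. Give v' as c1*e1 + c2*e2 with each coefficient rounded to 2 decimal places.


Rotor R = cos(61deg) - sin(61deg)*e12
Rotation angle theta = 2 * 61 = 122 degrees
v' = R*v*~R rotates v by theta.
cos(122deg) = -0.5299, sin(122deg) = 0.8480
v'_1 = -2*cos(122deg) - (-3)*sin(122deg)
= -2*(-0.5299) - (-3)*0.8480
= 3.60
v'_2 = -2*sin(122deg) + (-3)*cos(122deg)
= -2*0.8480 + (-3)*(-0.5299)
= -0.11
v' = 3.60*e1 - 0.11*e2


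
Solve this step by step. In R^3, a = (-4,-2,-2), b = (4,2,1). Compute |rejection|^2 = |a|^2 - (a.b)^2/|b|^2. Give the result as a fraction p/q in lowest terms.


|a|^2 = (-4)^2 + (-2)^2 + (-2)^2 = 24
|b|^2 = 4^2 + 2^2 + 1^2 = 21
a . b = (-4)*4 + (-2)*2 + (-2)*1 = -22
(a.b)^2 = (-22)^2 = 484
|rej|^2 = 24 - 484/21
= (504 - 484)/21
= 20/21
In lowest terms: 20/21


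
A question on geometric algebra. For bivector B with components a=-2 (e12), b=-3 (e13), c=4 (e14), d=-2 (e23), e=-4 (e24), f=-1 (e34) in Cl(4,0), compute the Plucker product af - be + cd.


Plucker relation: af - be + cd
a*f = (-2)*(-1) = 2
b*e = (-3)*(-4) = 12
c*d = 4*(-2) = -8
af - be + cd = 2 - 12 + (-8)
= -18


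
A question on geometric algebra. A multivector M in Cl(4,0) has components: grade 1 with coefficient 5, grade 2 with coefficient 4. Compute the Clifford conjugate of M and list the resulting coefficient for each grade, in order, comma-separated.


Clifford conjugate sign for grade k: (-1)^(k(k+1)/2)
Grade 1: (-1)^(1*2/2) = (-1)^1 = -1, coeff 5 -> -5
Grade 2: (-1)^(2*3/2) = (-1)^3 = -1, coeff 4 -> -4
Conjugated coefficients: -5, -4


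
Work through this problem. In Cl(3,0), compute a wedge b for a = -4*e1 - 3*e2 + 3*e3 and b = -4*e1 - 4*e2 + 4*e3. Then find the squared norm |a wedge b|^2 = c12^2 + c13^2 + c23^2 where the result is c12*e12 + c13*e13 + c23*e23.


a wedge b = (a1*b2 - a2*b1)*e12 + (a1*b3 - a3*b1)*e13 + (a2*b3 - a3*b2)*e23
e12 coeff: (-4)*(-4) - (-3)*(-4) = 16 - 12 = 4
e13 coeff: (-4)*4 - 3*(-4) = -16 - (-12) = -4
e23 coeff: (-3)*4 - 3*(-4) = -12 - (-12) = 0
|a wedge b|^2 = 4^2 + (-4)^2 + 0^2
= 16 + 16 + 0
= 32


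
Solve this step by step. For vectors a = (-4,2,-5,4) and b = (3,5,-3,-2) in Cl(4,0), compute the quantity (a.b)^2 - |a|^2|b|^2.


a . b = (-4)*3 + 2*5 + (-5)*(-3) + 4*(-2)
= -12 + 10 + 15 + (-8) = 5
|a|^2 = (-4)^2 + 2^2 + (-5)^2 + 4^2 = 61
|b|^2 = 3^2 + 5^2 + (-3)^2 + (-2)^2 = 47
(a.b)^2 = 5^2 = 25
|a|^2 * |b|^2 = 61 * 47 = 2867
Result = 25 - 2867 = -2842


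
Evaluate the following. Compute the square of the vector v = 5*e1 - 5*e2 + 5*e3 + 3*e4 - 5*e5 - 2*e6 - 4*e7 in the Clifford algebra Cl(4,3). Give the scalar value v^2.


v^2 = sum of c_i^2 * e_i^2
Positive signature terms (e_i^2 = +1): 5^2 + (-5)^2 + 5^2 + 3^2 = 84
Negative signature terms (e_j^2 = -1): (-5)^2 + (-2)^2 + (-4)^2 = 45
v^2 = 84 - 45 = 39


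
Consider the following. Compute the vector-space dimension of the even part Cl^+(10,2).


Even subalgebra dimension = 2^(n-1)
n = 10 + 2 = 12
2^(12 - 1) = 2^11 = 2048
Verification: sum of C(12,k) for even k = 1 + 66 + 495 + 924 + 495 + 66 + 1 = 2048
Result = 2048


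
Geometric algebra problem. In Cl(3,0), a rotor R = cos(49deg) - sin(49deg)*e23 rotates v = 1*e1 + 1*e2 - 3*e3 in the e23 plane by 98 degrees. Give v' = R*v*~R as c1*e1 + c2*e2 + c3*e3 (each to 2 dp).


Rotor R = cos(49deg) - sin(49deg)*e23
Rotation angle theta = 2 * 49 = 98 degrees in the e23 plane (e2 -> e3).
The component perpendicular to the plane (e1) is invariant: v'_1 = v1 = 1.00
cos(98deg) = -0.1392, sin(98deg) = 0.9903
v'_2 = v2*cos(theta) - v3*sin(theta) = 1*(-0.1392) - (-3)*0.9903 = 2.83
v'_3 = v2*sin(theta) + v3*cos(theta) = 1*0.9903 + (-3)*(-0.1392) = 1.41
v' = 1.00*e1 + 2.83*e2 + 1.41*e3


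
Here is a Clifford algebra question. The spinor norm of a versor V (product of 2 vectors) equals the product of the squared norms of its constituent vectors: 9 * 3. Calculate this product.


Spinor norm N(V) = |v1|^2 * |v2|^2 * ... * |v2|^2
= 9 * 3
Running product: 9, 27
N(V) = 27


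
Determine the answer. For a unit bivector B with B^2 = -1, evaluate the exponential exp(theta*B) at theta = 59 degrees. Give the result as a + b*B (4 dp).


For a unit bivector B with B^2 = -1, the exponential series gives
e^(theta*B) = cos(theta) + sin(theta)*B (the GA analogue of Euler's formula).
theta = 59 degrees = 1.029744 rad
cos(59 deg) = 0.5150
sin(59 deg) = 0.8572
exp(theta*B) = 0.5150 + 0.8572*B


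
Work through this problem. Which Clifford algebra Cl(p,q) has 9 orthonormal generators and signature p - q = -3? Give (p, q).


We need p + q = 9 and p - q = -3.
Adding: 2p = 9 + (-3) = 6, so p = 3.
Then q = 9 - 3 = 6.
(p, q) = (3, 6)


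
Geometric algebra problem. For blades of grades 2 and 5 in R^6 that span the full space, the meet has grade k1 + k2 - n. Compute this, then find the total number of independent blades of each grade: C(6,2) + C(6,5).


Meet grade = grade(A) + grade(B) - n
= 2 + 5 - 6 = 1
C(6,2) = 15
C(6,5) = 6
dim_A + dim_B = 15 + 6 = 21


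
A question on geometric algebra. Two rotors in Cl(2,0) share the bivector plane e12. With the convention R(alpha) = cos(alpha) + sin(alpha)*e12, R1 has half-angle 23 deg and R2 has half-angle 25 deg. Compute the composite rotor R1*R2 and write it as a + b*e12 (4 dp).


Same-plane rotors commute and their half-angles add:
R1*R2 = cos(a1 + a2) + sin(a1 + a2)*e12.
a1 + a2 = 23 + 25 = 48 deg
cos(48 deg) = 0.6691
sin(48 deg) = 0.7431
R1*R2 = 0.6691 + 0.7431*e12


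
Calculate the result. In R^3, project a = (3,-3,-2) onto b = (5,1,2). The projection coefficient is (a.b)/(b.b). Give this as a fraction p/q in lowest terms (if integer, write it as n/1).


Projection coefficient = (a . b) / (b . b)
a . b = 3*5 + (-3)*1 + (-2)*2
= 15 + (-3) + (-4) = 8
b . b = 5^2 + 1^2 + 2^2
= 25 + 1 + 4 = 30
Coefficient = 8/30
In lowest terms: 4/15


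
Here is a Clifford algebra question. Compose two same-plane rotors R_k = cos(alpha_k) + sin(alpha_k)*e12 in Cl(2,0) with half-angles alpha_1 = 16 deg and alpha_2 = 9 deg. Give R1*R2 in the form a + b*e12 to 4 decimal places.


Same-plane rotors commute and their half-angles add:
R1*R2 = cos(a1 + a2) + sin(a1 + a2)*e12.
a1 + a2 = 16 + 9 = 25 deg
cos(25 deg) = 0.9063
sin(25 deg) = 0.4226
R1*R2 = 0.9063 + 0.4226*e12


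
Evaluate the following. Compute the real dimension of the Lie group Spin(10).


Spin(n) double-covers SO(n); both have Lie algebra so(n) of dimension n(n-1)/2.
n = 10
n(n-1) = 10 * 9 = 90
dim Spin(10) = 90/2 = 45


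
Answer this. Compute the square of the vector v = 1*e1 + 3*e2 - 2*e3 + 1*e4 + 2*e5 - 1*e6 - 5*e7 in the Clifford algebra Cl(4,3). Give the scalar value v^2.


v^2 = sum of c_i^2 * e_i^2
Positive signature terms (e_i^2 = +1): 1^2 + 3^2 + (-2)^2 + 1^2 = 15
Negative signature terms (e_j^2 = -1): 2^2 + (-1)^2 + (-5)^2 = 30
v^2 = 15 - 30 = -15


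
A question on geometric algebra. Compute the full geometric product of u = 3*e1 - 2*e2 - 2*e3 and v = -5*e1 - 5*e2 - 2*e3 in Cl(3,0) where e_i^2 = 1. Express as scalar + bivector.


In Cl(3,0): e_i^2 = 1, e_ie_j = -e_je_i for i != j.
Scalar part = u . v = 3*(-5) + (-2)*(-5) + (-2)*(-2)
= -15 + 10 + 4 = -1
e12 coeff = 3*(-5) - (-2)*(-5) = -15 - 10 = -25
e13 coeff = 3*(-2) - (-2)*(-5) = -6 - 10 = -16
e23 coeff = (-2)*(-2) - (-2)*(-5) = 4 - 10 = -6
uv = -1 - 25*e12 - 16*e13 - 6*e23


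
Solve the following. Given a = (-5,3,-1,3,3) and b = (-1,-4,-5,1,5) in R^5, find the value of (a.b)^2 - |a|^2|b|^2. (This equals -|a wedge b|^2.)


a . b = (-5)*(-1) + 3*(-4) + (-1)*(-5) + 3*1 + 3*5
= 5 + (-12) + 5 + 3 + 15 = 16
|a|^2 = (-5)^2 + 3^2 + (-1)^2 + 3^2 + 3^2 = 53
|b|^2 = (-1)^2 + (-4)^2 + (-5)^2 + 1^2 + 5^2 = 68
(a.b)^2 = 16^2 = 256
|a|^2 * |b|^2 = 53 * 68 = 3604
Result = 256 - 3604 = -3348


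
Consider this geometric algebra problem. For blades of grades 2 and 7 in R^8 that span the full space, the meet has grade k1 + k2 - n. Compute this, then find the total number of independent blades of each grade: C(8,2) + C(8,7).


Meet grade = grade(A) + grade(B) - n
= 2 + 7 - 8 = 1
C(8,2) = 28
C(8,7) = 8
dim_A + dim_B = 28 + 8 = 36


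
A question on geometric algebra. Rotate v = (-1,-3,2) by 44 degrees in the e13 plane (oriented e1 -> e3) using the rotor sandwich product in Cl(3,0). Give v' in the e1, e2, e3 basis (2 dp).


Rotor R = cos(22deg) - sin(22deg)*e13
Rotation angle theta = 2 * 22 = 44 degrees in the e13 plane (e1 -> e3).
The component perpendicular to the plane (e2) is invariant: v'_2 = v2 = -3.00
cos(44deg) = 0.7193, sin(44deg) = 0.6947
v'_1 = v1*cos(theta) - v3*sin(theta) = -1*0.7193 - 2*0.6947 = -2.11
v'_3 = v1*sin(theta) + v3*cos(theta) = -1*0.6947 + 2*0.7193 = 0.74
v' = -2.11*e1 - 3.00*e2 + 0.74*e3


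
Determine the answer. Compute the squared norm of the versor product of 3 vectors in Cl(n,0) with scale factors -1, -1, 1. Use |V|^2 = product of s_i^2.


Each vector v_i has |v_i|^2 = s_i^2
Squared scales: (-1)^2 = 1, (-1)^2 = 1, 1^2 = 1
|V|^2 = 1 * 1 * 1
= 1


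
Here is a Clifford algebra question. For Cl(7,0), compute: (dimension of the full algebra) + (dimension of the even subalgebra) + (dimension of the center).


n = 7 + 0 = 7
Total dim = 2^7 = 128
Even subalgebra dim = 2^6 = 64
n is odd, so center dim = 2
Sum = 128 + 64 + 2 = 194


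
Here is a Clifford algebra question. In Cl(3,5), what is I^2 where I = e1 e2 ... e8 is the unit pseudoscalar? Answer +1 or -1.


The pseudoscalar I = e1...e_n (product of all n generators) of Cl(p,q) satisfies I^2 = (-1)^(q + n(n-1)/2).
p = 3, q = 5, n = p + q = 8
n(n-1)/2 = 8 * 7 / 2 = 28
Exponent = q + n(n-1)/2 = 5 + 28 = 33
I^2 = (-1)^33 = -1


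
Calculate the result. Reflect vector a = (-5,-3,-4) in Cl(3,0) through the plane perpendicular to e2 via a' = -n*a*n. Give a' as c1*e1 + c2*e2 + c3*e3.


Reflection formula: a' = -n*a*n, with n = e2 (unit vector, n^2 = 1).
For reflection through hyperplane perp to e2:
The component along e2 flips sign, others stay.
a = (-5, -3, -4)
a' = (-5, 3, -4)
a' = -5*e1 + 3*e2 - 4*e3


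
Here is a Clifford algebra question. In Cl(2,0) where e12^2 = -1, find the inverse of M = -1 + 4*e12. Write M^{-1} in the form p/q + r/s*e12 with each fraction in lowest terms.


M = -1 + 4*e12, where e12^2 = -1.
Since M commutes with its reverse ~M = a - b*e12, M * ~M = a^2 - b^2*e12^2 = a^2 + b^2.
So M^{-1} = ~M / (a^2 + b^2) = (a - b*e12)/(a^2 + b^2).
a^2 + b^2 = 1 + 16 = 17
Scalar part = -1/17 = -1/17
Bivector coeff = -4/17 = -4/17
M^{-1} = -1/17 - 4/17*e12


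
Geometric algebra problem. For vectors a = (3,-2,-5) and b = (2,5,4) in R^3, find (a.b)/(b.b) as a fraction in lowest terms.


Projection coefficient = (a . b) / (b . b)
a . b = 3*2 + (-2)*5 + (-5)*4
= 6 + (-10) + (-20) = -24
b . b = 2^2 + 5^2 + 4^2
= 4 + 25 + 16 = 45
Coefficient = -24/45
In lowest terms: -8/15


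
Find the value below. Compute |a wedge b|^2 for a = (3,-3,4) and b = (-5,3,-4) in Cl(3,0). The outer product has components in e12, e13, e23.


a wedge b = (a1*b2 - a2*b1)*e12 + (a1*b3 - a3*b1)*e13 + (a2*b3 - a3*b2)*e23
e12 coeff: 3*3 - (-3)*(-5) = 9 - 15 = -6
e13 coeff: 3*(-4) - 4*(-5) = -12 - (-20) = 8
e23 coeff: (-3)*(-4) - 4*3 = 12 - 12 = 0
|a wedge b|^2 = (-6)^2 + 8^2 + 0^2
= 36 + 64 + 0
= 100


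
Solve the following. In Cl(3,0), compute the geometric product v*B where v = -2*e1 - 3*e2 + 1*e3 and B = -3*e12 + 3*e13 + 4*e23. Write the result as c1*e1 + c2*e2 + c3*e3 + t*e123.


vB has grade-1 (vector) and grade-3 (trivector) parts: vB = (v _| B) + (v ^ B).
Vector part <vB>_1:
  e1: -v2*b12 - v3*b13 = -(-3)*(-3) - (1)*(3) = -12
  e2: v1*b12 - v3*b23 = (-2)*(-3) - (1)*(4) = 2
  e3: v1*b13 + v2*b23 = (-2)*(3) + (-3)*(4) = -18
Trivector part <vB>_3:
  e123: v1*b23 - v2*b13 + v3*b12 = (-2)*(4) - (-3)*(3) + (1)*(-3) = -2
vB = -12*e1 + 2*e2 - 18*e3 - 2*e123


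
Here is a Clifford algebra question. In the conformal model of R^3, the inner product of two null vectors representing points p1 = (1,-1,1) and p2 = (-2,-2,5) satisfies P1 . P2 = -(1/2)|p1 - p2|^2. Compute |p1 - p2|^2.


p1 - p2 = (3, 1, -4)
|p1 - p2|^2 = 3^2 + 1^2 + (-4)^2
= 9 + 1 + 16
= 26


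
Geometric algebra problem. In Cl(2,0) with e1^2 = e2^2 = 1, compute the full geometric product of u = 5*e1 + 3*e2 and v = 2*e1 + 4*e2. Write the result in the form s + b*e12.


Expand: (5*e1 + 3*e2)(2*e1 + 4*e2)
= 5*2*e1e1 + 5*4*e1e2 + 3*2*e2e1 + 3*4*e2e2
Using e1^2 = e2^2 = 1, e2e1 = -e1e2:
Scalar part s = 5*2 + 3*4 = 10 + 12 = 22
Bivector part b = 5*4 - 3*2 = 20 - 6 = 14
uv = 22 + 14*e12


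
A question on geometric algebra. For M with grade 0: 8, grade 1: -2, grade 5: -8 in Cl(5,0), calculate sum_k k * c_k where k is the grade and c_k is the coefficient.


Grade-weighted sum = sum of grade_k * coefficient_k
0*8 = 0
1*(-2) = -2
5*(-8) = -40
Total = 0 + (-2) + (-40) = -42


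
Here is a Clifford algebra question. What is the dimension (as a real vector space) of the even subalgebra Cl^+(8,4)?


Even subalgebra dimension = 2^(n-1)
n = 8 + 4 = 12
2^(12 - 1) = 2^11 = 2048
Verification: sum of C(12,k) for even k = 1 + 66 + 495 + 924 + 495 + 66 + 1 = 2048
Result = 2048


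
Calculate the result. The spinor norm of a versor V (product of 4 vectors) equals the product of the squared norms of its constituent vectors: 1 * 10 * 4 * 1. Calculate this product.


Spinor norm N(V) = |v1|^2 * |v2|^2 * ... * |v4|^2
= 1 * 10 * 4 * 1
Running product: 1, 10, 40, 40
N(V) = 40


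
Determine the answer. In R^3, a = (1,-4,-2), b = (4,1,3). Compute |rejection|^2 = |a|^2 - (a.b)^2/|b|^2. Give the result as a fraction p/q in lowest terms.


|a|^2 = 1^2 + (-4)^2 + (-2)^2 = 21
|b|^2 = 4^2 + 1^2 + 3^2 = 26
a . b = 1*4 + (-4)*1 + (-2)*3 = -6
(a.b)^2 = (-6)^2 = 36
|rej|^2 = 21 - 36/26
= (546 - 36)/26
= 510/26
In lowest terms: 255/13


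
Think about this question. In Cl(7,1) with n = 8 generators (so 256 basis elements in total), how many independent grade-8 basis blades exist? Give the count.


Number of grade-k basis blades in Cl(p,q) with n = p + q is C(n, k).
n = 7 + 1 = 8
C(8, 8) = 8! / (8! * 0!)
= 40320 / (40320 * 1)
= 1


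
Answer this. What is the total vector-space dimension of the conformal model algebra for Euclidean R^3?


The conformal model of R^3 uses Cl(4,1): the 3 Euclidean generators plus two extra orthogonal generators e+ (e+^2 = +1) and e- (e-^2 = -1), from which the null vectors e0, einf are built.
Number of generators m = 3 + 2 = 5.
dim Cl(p,q) = 2^m = 2^5 = 32


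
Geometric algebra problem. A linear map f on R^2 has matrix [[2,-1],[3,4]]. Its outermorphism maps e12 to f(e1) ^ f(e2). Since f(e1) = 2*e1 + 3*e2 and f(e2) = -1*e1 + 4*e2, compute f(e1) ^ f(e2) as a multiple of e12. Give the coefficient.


The outermorphism of a linear map f sends e1^e2 to f(e1)^f(e2).
f(e1) = 2*e1 + 3*e2
f(e2) = -1*e1 + 4*e2
f(e1) ^ f(e2) = (2*e1 + 3*e2) ^ (-1*e1 + 4*e2)
= 2*4*e12 + 3*(-1)*e21
= (8 - (-3))*e12
= 11*e12
Coefficient = 11


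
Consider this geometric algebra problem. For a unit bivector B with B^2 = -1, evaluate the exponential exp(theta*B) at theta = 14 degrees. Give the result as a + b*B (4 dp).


For a unit bivector B with B^2 = -1, the exponential series gives
e^(theta*B) = cos(theta) + sin(theta)*B (the GA analogue of Euler's formula).
theta = 14 degrees = 0.244346 rad
cos(14 deg) = 0.9703
sin(14 deg) = 0.2419
exp(theta*B) = 0.9703 + 0.2419*B


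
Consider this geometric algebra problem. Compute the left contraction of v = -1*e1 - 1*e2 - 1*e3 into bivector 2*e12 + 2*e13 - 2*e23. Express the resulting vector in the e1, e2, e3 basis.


Left contraction v _| B = <vB>_1 (grade-1 part of the geometric product vB).
Using e1_|e12 = e2, e2_|e12 = -e1, e1_|e13 = e3, e3_|e13 = -e1, e2_|e23 = e3, e3_|e23 = -e2:
e1 coeff: -v2*b12 - v3*b13 = -(-1)*(2) - (-1)*(2) = 4
e2 coeff: v1*b12 - v3*b23 = (-1)*(2) - (-1)*(-2) = -4
e3 coeff: v1*b13 + v2*b23 = (-1)*(2) + (-1)*(-2) = 0
v _| B = 4*e1 - 4*e2 + 0*e3


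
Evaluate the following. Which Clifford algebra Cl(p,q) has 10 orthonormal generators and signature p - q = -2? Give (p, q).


We need p + q = 10 and p - q = -2.
Adding: 2p = 10 + (-2) = 8, so p = 4.
Then q = 10 - 4 = 6.
(p, q) = (4, 6)


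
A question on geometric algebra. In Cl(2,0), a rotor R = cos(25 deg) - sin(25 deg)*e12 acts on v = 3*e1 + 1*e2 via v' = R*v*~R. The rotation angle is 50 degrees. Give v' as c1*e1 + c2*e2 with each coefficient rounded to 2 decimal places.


Rotor R = cos(25deg) - sin(25deg)*e12
Rotation angle theta = 2 * 25 = 50 degrees
v' = R*v*~R rotates v by theta.
cos(50deg) = 0.6428, sin(50deg) = 0.7660
v'_1 = 3*cos(50deg) - 1*sin(50deg)
= 3*0.6428 - 1*0.7660
= 1.16
v'_2 = 3*sin(50deg) + 1*cos(50deg)
= 3*0.7660 + 1*0.6428
= 2.94
v' = 1.16*e1 + 2.94*e2


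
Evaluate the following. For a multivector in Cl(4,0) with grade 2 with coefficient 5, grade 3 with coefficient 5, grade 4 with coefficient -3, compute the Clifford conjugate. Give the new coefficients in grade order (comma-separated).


Clifford conjugate sign for grade k: (-1)^(k(k+1)/2)
Grade 2: (-1)^(2*3/2) = (-1)^3 = -1, coeff 5 -> -5
Grade 3: (-1)^(3*4/2) = (-1)^6 = 1, coeff 5 -> 5
Grade 4: (-1)^(4*5/2) = (-1)^10 = 1, coeff -3 -> -3
Conjugated coefficients: -5, 5, -3


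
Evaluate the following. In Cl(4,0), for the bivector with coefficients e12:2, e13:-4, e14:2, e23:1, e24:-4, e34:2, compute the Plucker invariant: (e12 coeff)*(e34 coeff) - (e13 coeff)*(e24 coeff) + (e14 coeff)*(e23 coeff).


Plucker relation: af - be + cd
a*f = 2*2 = 4
b*e = (-4)*(-4) = 16
c*d = 2*1 = 2
af - be + cd = 4 - 16 + 2
= -10


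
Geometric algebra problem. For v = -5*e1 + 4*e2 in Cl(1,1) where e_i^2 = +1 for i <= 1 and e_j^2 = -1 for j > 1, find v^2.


v^2 = sum of c_i^2 * e_i^2
Positive signature terms (e_i^2 = +1): (-5)^2 = 25
Negative signature terms (e_j^2 = -1): 4^2 = 16
v^2 = 25 - 16 = 9


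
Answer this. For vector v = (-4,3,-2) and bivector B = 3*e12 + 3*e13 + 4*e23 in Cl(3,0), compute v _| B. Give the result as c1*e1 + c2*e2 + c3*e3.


Left contraction v _| B = <vB>_1 (grade-1 part of the geometric product vB).
Using e1_|e12 = e2, e2_|e12 = -e1, e1_|e13 = e3, e3_|e13 = -e1, e2_|e23 = e3, e3_|e23 = -e2:
e1 coeff: -v2*b12 - v3*b13 = -(3)*(3) - (-2)*(3) = -3
e2 coeff: v1*b12 - v3*b23 = (-4)*(3) - (-2)*(4) = -4
e3 coeff: v1*b13 + v2*b23 = (-4)*(3) + (3)*(4) = 0
v _| B = -3*e1 - 4*e2 + 0*e3
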